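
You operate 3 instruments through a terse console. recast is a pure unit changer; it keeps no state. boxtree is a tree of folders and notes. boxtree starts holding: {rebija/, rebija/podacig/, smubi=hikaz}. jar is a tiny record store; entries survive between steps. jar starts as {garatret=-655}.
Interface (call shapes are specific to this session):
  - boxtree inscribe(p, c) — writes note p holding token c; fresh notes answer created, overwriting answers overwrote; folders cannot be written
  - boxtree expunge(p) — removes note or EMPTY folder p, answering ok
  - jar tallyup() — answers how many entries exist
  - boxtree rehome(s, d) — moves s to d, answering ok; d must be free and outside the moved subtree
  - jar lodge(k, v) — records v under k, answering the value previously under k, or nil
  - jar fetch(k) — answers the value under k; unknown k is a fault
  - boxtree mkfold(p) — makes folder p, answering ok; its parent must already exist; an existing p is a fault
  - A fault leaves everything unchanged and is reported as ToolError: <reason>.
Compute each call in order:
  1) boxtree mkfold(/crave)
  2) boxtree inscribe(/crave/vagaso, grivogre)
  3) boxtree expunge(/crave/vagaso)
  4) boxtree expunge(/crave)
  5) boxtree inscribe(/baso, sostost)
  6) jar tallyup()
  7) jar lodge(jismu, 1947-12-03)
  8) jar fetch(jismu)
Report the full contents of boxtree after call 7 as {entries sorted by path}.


! 1. boxtree mkfold(/crave) : ok
! 2. boxtree inscribe(/crave/vagaso, grivogre) : created
! 3. boxtree expunge(/crave/vagaso) : ok
! 4. boxtree expunge(/crave) : ok
! 5. boxtree inscribe(/baso, sostost) : created
! 6. jar tallyup() : 1
! 7. jar lodge(jismu, 1947-12-03) : nil
! 8. jar fetch(jismu) : 1947-12-03

Answer: {baso=sostost, rebija/, rebija/podacig/, smubi=hikaz}


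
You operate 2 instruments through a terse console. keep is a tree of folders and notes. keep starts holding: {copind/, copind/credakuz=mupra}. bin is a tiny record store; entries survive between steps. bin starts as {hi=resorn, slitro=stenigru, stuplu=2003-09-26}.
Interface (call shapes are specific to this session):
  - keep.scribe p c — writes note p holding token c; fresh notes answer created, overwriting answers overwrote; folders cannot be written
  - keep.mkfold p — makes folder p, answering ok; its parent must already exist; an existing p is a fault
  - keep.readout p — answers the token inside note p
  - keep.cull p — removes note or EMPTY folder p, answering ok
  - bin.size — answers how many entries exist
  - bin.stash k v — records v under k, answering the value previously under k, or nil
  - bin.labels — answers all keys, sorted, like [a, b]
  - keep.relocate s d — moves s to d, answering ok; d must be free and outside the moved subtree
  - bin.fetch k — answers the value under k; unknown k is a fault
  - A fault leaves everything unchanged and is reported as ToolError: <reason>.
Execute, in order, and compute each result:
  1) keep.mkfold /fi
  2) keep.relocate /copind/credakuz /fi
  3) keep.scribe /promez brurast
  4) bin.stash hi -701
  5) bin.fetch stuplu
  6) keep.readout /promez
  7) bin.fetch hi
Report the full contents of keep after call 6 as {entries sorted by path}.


$ keep.mkfold /fi
= ok
$ keep.relocate /copind/credakuz /fi
= ToolError: exists
$ keep.scribe /promez brurast
= created
$ bin.stash hi -701
= resorn
$ bin.fetch stuplu
= 2003-09-26
$ keep.readout /promez
= brurast
$ bin.fetch hi
= -701

Answer: {copind/, copind/credakuz=mupra, fi/, promez=brurast}


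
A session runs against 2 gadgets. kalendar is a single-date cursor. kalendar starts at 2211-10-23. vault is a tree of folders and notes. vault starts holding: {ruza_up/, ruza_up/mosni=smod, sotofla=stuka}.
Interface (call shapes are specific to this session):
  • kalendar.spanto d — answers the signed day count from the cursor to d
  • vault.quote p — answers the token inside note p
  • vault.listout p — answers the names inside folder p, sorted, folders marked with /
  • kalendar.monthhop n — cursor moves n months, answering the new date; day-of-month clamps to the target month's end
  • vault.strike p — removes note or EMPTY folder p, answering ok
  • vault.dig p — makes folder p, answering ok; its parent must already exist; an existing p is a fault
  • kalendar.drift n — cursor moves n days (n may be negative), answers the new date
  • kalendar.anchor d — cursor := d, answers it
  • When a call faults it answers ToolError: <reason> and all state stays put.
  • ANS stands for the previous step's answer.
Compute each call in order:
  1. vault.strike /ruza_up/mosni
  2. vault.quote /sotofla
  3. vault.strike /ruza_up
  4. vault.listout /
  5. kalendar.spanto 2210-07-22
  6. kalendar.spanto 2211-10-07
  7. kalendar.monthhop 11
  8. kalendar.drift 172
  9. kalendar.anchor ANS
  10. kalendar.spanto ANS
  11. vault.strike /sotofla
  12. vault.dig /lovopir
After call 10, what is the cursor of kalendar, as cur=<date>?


Answer: cur=2213-03-14

Derivation:
Then vault.strike using p: /ruza_up/mosni, and see ok.
I invoke vault.quote using p: /sotofla, and see stuka.
I invoke vault.strike using p: /ruza_up, and see ok.
I call vault.listout using p: /, → [sotofla].
I use kalendar.spanto using d: 2210-07-22, which returns -458.
Calling kalendar.spanto using d: 2211-10-07, and observe -16.
I invoke kalendar.monthhop using n: 11, and get 2212-09-23.
Using kalendar.drift using n: 172, yielding 2213-03-14.
Next I call kalendar.anchor using d: ANS, giving 2213-03-14.
Next I call kalendar.spanto using d: ANS, → 0.
Calling vault.strike using p: /sotofla, → ok.
Invoking vault.dig using p: /lovopir, → ok.


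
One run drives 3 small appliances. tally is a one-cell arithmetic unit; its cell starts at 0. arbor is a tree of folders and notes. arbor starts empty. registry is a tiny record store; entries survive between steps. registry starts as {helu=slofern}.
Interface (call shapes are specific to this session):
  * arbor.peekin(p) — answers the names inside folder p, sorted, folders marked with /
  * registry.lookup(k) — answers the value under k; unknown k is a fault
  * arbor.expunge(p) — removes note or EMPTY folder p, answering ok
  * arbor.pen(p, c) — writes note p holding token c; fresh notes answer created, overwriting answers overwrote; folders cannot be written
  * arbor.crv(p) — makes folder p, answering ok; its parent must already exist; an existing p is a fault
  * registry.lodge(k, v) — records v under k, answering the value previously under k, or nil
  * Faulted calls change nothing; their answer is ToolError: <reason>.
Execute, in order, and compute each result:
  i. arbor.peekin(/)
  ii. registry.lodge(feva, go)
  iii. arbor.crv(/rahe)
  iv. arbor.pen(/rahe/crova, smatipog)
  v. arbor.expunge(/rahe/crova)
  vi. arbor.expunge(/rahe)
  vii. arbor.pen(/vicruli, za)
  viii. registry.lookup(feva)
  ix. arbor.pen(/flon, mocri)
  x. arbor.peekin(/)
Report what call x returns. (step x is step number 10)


Step: arbor.peekin[p→/]
Result: []
Step: registry.lodge[k→feva; v→go]
Result: nil
Step: arbor.crv[p→/rahe]
Result: ok
Step: arbor.pen[p→/rahe/crova; c→smatipog]
Result: created
Step: arbor.expunge[p→/rahe/crova]
Result: ok
Step: arbor.expunge[p→/rahe]
Result: ok
Step: arbor.pen[p→/vicruli; c→za]
Result: created
Step: registry.lookup[k→feva]
Result: go
Step: arbor.pen[p→/flon; c→mocri]
Result: created
Step: arbor.peekin[p→/]
Result: [flon, vicruli]

Answer: [flon, vicruli]


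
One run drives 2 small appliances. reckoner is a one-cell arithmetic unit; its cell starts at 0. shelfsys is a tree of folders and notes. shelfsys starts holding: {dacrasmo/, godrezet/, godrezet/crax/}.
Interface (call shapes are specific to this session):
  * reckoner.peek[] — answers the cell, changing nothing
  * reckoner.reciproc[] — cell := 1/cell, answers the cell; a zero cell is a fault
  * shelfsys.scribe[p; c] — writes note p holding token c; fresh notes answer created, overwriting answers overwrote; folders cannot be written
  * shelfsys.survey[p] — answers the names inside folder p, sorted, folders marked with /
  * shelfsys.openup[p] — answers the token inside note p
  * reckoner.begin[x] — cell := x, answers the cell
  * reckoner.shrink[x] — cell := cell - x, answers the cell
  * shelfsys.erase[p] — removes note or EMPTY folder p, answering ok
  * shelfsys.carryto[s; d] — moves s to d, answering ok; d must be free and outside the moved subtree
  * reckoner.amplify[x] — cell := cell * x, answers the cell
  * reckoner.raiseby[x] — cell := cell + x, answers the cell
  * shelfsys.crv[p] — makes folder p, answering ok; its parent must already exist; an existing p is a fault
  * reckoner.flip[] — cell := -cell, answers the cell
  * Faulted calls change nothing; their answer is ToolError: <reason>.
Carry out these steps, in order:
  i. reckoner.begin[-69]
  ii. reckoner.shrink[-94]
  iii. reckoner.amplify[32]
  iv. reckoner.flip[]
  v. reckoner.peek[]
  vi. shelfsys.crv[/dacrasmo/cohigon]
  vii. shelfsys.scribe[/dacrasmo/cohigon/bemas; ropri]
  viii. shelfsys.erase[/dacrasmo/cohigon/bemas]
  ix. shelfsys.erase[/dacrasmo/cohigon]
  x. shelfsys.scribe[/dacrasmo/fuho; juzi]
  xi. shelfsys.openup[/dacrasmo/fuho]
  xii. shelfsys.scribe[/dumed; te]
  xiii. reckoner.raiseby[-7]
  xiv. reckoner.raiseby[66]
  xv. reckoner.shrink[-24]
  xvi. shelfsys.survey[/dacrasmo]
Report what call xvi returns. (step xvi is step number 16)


# 1. reckoner.begin(x: -69) : -69
# 2. reckoner.shrink(x: -94) : 25
# 3. reckoner.amplify(x: 32) : 800
# 4. reckoner.flip() : -800
# 5. reckoner.peek() : -800
# 6. shelfsys.crv(p: /dacrasmo/cohigon) : ok
# 7. shelfsys.scribe(p: /dacrasmo/cohigon/bemas, c: ropri) : created
# 8. shelfsys.erase(p: /dacrasmo/cohigon/bemas) : ok
# 9. shelfsys.erase(p: /dacrasmo/cohigon) : ok
# 10. shelfsys.scribe(p: /dacrasmo/fuho, c: juzi) : created
# 11. shelfsys.openup(p: /dacrasmo/fuho) : juzi
# 12. shelfsys.scribe(p: /dumed, c: te) : created
# 13. reckoner.raiseby(x: -7) : -807
# 14. reckoner.raiseby(x: 66) : -741
# 15. reckoner.shrink(x: -24) : -717
# 16. shelfsys.survey(p: /dacrasmo) : [fuho]

Answer: [fuho]


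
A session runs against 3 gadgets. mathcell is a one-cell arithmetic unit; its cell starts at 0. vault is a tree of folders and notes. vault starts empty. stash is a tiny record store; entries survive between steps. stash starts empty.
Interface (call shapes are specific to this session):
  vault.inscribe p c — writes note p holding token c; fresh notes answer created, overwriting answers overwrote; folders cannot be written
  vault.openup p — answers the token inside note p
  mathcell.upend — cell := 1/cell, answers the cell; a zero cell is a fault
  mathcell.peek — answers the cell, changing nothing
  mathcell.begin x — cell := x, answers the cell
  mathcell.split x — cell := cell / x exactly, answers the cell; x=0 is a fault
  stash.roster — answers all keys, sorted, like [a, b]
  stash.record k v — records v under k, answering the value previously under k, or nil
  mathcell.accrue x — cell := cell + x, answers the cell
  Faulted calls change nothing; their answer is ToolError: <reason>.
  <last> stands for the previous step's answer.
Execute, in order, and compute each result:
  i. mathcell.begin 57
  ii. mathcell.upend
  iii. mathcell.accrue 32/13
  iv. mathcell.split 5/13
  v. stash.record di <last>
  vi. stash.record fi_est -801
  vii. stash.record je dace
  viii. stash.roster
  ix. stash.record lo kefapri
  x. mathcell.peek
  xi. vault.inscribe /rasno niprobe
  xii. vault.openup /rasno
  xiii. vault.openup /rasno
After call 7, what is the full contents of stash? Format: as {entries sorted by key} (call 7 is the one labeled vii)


Answer: {di=1837/285, fi_est=-801, je=dace}

Derivation:
→ mathcell.begin(x='57')
← 57
→ mathcell.upend()
← 1/57
→ mathcell.accrue(x='32/13')
← 1837/741
→ mathcell.split(x='5/13')
← 1837/285
→ stash.record(k='di', v='<last>')
← nil
→ stash.record(k='fi_est', v='-801')
← nil
→ stash.record(k='je', v='dace')
← nil
→ stash.roster()
← [di, fi_est, je]
→ stash.record(k='lo', v='kefapri')
← nil
→ mathcell.peek()
← 1837/285
→ vault.inscribe(p='/rasno', c='niprobe')
← created
→ vault.openup(p='/rasno')
← niprobe
→ vault.openup(p='/rasno')
← niprobe


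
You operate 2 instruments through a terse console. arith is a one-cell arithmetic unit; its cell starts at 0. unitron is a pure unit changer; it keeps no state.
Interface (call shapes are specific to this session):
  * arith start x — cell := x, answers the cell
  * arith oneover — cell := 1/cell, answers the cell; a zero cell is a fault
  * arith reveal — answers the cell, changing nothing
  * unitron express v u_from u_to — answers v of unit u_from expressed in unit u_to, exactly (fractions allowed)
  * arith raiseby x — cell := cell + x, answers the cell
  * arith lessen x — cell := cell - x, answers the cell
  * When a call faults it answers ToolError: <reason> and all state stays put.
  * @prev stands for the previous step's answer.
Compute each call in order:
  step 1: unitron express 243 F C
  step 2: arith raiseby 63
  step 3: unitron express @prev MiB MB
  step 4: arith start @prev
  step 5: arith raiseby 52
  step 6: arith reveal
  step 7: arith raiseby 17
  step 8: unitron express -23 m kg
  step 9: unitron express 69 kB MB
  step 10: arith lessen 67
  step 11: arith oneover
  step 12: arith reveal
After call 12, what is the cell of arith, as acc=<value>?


Answer: acc=15625/1063442

Derivation:
$ unitron express 243 F C
:: 1055/9
$ arith raiseby 63
:: 63
$ unitron express @prev MiB MB
:: 1032192/15625
$ arith start @prev
:: 1032192/15625
$ arith raiseby 52
:: 1844692/15625
$ arith reveal
:: 1844692/15625
$ arith raiseby 17
:: 2110317/15625
$ unitron express -23 m kg
:: ToolError: incompatible units
$ unitron express 69 kB MB
:: 69/1000
$ arith lessen 67
:: 1063442/15625
$ arith oneover
:: 15625/1063442
$ arith reveal
:: 15625/1063442


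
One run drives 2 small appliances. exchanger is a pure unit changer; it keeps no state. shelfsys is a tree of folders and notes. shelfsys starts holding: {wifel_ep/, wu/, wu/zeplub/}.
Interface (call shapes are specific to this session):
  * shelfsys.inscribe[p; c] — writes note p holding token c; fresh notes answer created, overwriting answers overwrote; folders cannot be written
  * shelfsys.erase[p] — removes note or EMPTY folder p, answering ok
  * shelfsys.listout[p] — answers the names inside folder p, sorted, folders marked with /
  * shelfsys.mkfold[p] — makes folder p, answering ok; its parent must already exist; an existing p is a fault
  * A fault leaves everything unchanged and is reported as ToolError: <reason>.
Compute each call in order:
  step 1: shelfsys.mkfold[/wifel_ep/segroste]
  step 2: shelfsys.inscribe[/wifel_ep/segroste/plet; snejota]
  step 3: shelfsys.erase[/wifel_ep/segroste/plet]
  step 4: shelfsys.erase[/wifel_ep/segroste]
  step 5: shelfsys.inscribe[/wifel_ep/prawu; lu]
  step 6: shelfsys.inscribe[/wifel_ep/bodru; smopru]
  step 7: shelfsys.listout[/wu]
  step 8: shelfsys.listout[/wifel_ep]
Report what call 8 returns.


Answer: [bodru, prawu]

Derivation:
Step: shelfsys.mkfold[/wifel_ep/segroste]
Result: ok
Step: shelfsys.inscribe[/wifel_ep/segroste/plet; snejota]
Result: created
Step: shelfsys.erase[/wifel_ep/segroste/plet]
Result: ok
Step: shelfsys.erase[/wifel_ep/segroste]
Result: ok
Step: shelfsys.inscribe[/wifel_ep/prawu; lu]
Result: created
Step: shelfsys.inscribe[/wifel_ep/bodru; smopru]
Result: created
Step: shelfsys.listout[/wu]
Result: [zeplub/]
Step: shelfsys.listout[/wifel_ep]
Result: [bodru, prawu]


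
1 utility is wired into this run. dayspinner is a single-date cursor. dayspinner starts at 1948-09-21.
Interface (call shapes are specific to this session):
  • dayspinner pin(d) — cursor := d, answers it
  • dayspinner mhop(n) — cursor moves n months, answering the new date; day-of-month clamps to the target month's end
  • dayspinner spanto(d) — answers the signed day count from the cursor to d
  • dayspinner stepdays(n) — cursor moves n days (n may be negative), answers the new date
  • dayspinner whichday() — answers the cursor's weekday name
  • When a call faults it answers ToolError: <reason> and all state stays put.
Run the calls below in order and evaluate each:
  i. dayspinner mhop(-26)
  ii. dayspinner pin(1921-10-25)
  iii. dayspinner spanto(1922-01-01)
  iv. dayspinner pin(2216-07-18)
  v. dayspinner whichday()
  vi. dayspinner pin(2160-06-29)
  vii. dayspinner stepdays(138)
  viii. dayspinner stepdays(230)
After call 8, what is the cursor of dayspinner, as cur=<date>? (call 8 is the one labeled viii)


$ dayspinner mhop n→-26
= 1946-07-21
$ dayspinner pin d→1921-10-25
= 1921-10-25
$ dayspinner spanto d→1922-01-01
= 68
$ dayspinner pin d→2216-07-18
= 2216-07-18
$ dayspinner whichday
= Thursday
$ dayspinner pin d→2160-06-29
= 2160-06-29
$ dayspinner stepdays n→138
= 2160-11-14
$ dayspinner stepdays n→230
= 2161-07-02

Answer: cur=2161-07-02


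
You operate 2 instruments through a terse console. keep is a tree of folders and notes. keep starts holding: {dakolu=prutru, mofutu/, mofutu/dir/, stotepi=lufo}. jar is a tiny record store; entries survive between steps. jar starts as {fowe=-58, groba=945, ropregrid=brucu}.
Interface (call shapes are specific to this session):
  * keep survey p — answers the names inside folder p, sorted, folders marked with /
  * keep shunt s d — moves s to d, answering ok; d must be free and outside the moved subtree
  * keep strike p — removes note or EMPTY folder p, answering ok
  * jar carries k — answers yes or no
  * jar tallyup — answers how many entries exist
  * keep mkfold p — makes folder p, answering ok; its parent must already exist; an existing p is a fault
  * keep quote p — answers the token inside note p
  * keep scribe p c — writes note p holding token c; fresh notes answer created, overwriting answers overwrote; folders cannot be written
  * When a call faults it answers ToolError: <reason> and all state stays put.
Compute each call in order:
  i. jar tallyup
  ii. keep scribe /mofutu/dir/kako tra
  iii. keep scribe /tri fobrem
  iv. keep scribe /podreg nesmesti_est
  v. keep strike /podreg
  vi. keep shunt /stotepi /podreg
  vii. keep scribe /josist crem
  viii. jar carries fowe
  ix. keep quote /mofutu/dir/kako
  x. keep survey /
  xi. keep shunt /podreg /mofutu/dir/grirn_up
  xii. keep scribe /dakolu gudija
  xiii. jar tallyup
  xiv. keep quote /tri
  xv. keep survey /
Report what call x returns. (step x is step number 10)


// 1. jar tallyup() => 3
// 2. keep scribe(p=/mofutu/dir/kako, c=tra) => created
// 3. keep scribe(p=/tri, c=fobrem) => created
// 4. keep scribe(p=/podreg, c=nesmesti_est) => created
// 5. keep strike(p=/podreg) => ok
// 6. keep shunt(s=/stotepi, d=/podreg) => ok
// 7. keep scribe(p=/josist, c=crem) => created
// 8. jar carries(k=fowe) => yes
// 9. keep quote(p=/mofutu/dir/kako) => tra
// 10. keep survey(p=/) => [dakolu, josist, mofutu/, podreg, tri]
// 11. keep shunt(s=/podreg, d=/mofutu/dir/grirn_up) => ok
// 12. keep scribe(p=/dakolu, c=gudija) => overwrote
// 13. jar tallyup() => 3
// 14. keep quote(p=/tri) => fobrem
// 15. keep survey(p=/) => [dakolu, josist, mofutu/, tri]

Answer: [dakolu, josist, mofutu/, podreg, tri]


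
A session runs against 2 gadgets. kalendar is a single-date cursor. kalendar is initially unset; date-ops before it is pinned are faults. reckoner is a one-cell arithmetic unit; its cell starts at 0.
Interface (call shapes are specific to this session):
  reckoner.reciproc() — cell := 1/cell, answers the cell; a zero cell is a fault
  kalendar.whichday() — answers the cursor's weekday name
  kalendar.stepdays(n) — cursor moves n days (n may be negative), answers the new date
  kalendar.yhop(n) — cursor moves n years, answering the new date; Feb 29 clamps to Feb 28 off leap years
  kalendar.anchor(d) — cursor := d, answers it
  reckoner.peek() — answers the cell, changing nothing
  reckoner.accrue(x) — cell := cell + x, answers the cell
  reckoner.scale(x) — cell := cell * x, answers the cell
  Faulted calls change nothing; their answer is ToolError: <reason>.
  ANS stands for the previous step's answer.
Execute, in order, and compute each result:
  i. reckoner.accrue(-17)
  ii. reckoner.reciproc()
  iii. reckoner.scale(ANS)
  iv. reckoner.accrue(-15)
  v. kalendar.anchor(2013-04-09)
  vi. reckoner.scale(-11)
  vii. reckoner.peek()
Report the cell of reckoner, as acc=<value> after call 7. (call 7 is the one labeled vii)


Answer: acc=47674/289

Derivation:
Step: reckoner.accrue[x='-17']
Result: -17
Step: reckoner.reciproc[]
Result: -1/17
Step: reckoner.scale[x='ANS']
Result: 1/289
Step: reckoner.accrue[x='-15']
Result: -4334/289
Step: kalendar.anchor[d='2013-04-09']
Result: 2013-04-09
Step: reckoner.scale[x='-11']
Result: 47674/289
Step: reckoner.peek[]
Result: 47674/289


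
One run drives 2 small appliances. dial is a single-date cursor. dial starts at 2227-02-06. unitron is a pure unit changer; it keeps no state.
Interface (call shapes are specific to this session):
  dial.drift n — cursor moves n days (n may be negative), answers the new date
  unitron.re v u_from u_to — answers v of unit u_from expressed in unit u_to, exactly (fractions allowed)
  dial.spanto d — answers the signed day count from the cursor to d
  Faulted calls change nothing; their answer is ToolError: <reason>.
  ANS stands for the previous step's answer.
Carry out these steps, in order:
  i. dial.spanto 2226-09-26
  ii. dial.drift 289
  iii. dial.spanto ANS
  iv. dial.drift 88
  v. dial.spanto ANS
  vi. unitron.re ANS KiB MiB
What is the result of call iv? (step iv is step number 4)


# 1. dial.spanto(d='2226-09-26') : -133
# 2. dial.drift(n='289') : 2227-11-22
# 3. dial.spanto(d='ANS') : 0
# 4. dial.drift(n='88') : 2228-02-18
# 5. dial.spanto(d='ANS') : 0
# 6. unitron.re(v='ANS', u_from='KiB', u_to='MiB') : 0

Answer: 2228-02-18


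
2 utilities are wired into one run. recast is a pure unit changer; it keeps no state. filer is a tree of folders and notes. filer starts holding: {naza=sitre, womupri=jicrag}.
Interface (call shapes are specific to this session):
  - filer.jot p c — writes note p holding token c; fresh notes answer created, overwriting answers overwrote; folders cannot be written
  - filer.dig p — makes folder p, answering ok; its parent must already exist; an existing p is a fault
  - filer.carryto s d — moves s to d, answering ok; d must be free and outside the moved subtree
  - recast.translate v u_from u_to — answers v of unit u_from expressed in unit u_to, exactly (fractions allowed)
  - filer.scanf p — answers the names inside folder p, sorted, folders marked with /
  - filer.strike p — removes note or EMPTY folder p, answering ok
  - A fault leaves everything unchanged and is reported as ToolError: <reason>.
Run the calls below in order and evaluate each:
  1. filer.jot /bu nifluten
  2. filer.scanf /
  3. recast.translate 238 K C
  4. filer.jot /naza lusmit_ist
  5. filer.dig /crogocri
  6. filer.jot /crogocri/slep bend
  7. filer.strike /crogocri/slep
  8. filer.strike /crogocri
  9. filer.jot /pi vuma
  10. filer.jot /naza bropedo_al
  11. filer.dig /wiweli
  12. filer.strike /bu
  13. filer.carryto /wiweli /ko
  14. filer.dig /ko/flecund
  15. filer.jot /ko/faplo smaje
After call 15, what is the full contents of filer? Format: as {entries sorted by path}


Answer: {ko/, ko/faplo=smaje, ko/flecund/, naza=bropedo_al, pi=vuma, womupri=jicrag}

Derivation:
Using filer.jot with p→/bu, c→nifluten, → created.
Using filer.scanf with p→/, and observe [bu, naza, womupri].
Using recast.translate with v→238, u_from→K, u_to→C, which returns -703/20.
I call filer.jot with p→/naza, c→lusmit_ist, and observe overwrote.
I invoke filer.dig with p→/crogocri, and get ok.
I call filer.jot with p→/crogocri/slep, c→bend, and see created.
Calling filer.strike with p→/crogocri/slep: ok.
I invoke filer.strike with p→/crogocri, which returns ok.
Next I call filer.jot with p→/pi, c→vuma: created.
Then filer.jot with p→/naza, c→bropedo_al, which returns overwrote.
Now I run filer.dig with p→/wiweli, giving ok.
Next I call filer.strike with p→/bu, — result: ok.
Then filer.carryto with s→/wiweli, d→/ko, and see ok.
Now I run filer.dig with p→/ko/flecund: ok.
I try filer.jot with p→/ko/faplo, c→smaje, and observe created.


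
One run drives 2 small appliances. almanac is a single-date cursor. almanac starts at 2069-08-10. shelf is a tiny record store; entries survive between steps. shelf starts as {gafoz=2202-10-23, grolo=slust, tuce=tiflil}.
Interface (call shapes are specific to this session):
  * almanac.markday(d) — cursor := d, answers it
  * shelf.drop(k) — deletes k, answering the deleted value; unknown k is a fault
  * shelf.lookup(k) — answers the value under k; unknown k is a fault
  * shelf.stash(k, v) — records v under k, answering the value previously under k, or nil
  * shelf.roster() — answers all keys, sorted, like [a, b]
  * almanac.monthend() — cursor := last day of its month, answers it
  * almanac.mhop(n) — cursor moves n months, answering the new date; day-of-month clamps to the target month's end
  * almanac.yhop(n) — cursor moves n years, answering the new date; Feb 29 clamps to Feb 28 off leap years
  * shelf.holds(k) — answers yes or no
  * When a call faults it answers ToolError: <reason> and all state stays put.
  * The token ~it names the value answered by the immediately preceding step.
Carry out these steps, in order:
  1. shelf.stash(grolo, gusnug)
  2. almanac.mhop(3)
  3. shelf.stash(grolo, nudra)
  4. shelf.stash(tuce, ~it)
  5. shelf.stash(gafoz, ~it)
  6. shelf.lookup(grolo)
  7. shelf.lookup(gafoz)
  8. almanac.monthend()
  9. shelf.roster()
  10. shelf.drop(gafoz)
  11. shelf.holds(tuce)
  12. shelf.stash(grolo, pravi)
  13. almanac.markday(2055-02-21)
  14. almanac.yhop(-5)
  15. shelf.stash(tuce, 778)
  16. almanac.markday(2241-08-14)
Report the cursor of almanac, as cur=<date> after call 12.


Answer: cur=2069-11-30

Derivation:
→ stash(k→grolo, v→gusnug)
← slust
→ mhop(n→3)
← 2069-11-10
→ stash(k→grolo, v→nudra)
← gusnug
→ stash(k→tuce, v→~it)
← tiflil
→ stash(k→gafoz, v→~it)
← 2202-10-23
→ lookup(k→grolo)
← nudra
→ lookup(k→gafoz)
← tiflil
→ monthend()
← 2069-11-30
→ roster()
← [gafoz, grolo, tuce]
→ drop(k→gafoz)
← tiflil
→ holds(k→tuce)
← yes
→ stash(k→grolo, v→pravi)
← nudra
→ markday(d→2055-02-21)
← 2055-02-21
→ yhop(n→-5)
← 2050-02-21
→ stash(k→tuce, v→778)
← gusnug
→ markday(d→2241-08-14)
← 2241-08-14


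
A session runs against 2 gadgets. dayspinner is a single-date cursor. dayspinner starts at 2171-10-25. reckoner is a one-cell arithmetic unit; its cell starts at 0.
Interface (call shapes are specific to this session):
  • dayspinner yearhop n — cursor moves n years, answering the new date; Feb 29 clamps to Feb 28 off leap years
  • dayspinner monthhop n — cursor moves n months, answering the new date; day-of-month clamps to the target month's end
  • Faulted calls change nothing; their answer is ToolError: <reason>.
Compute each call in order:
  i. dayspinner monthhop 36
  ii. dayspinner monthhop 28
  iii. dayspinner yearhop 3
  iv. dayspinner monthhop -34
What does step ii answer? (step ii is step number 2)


Calling dayspinner monthhop passing n: 36, which returns 2174-10-25.
Invoking dayspinner monthhop passing n: 28, and get 2177-02-25.
I use dayspinner yearhop passing n: 3, which returns 2180-02-25.
I run dayspinner monthhop passing n: -34, and get 2177-04-25.

Answer: 2177-02-25


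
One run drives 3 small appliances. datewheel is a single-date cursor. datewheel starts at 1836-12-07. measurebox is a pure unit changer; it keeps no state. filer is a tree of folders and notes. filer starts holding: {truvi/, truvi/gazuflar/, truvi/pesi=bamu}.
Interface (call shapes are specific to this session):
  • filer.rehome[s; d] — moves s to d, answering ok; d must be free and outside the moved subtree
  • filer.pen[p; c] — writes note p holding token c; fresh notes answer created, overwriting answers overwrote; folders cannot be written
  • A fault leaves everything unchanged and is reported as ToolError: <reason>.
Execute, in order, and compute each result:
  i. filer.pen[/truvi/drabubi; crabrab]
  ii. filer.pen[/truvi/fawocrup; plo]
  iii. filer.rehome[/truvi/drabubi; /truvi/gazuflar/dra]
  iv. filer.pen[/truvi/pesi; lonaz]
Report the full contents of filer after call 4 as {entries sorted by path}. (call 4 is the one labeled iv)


Answer: {truvi/, truvi/fawocrup=plo, truvi/gazuflar/, truvi/gazuflar/dra=crabrab, truvi/pesi=lonaz}

Derivation:
>>> filer.pen p='/truvi/drabubi' c='crabrab'
:: created
>>> filer.pen p='/truvi/fawocrup' c='plo'
:: created
>>> filer.rehome s='/truvi/drabubi' d='/truvi/gazuflar/dra'
:: ok
>>> filer.pen p='/truvi/pesi' c='lonaz'
:: overwrote


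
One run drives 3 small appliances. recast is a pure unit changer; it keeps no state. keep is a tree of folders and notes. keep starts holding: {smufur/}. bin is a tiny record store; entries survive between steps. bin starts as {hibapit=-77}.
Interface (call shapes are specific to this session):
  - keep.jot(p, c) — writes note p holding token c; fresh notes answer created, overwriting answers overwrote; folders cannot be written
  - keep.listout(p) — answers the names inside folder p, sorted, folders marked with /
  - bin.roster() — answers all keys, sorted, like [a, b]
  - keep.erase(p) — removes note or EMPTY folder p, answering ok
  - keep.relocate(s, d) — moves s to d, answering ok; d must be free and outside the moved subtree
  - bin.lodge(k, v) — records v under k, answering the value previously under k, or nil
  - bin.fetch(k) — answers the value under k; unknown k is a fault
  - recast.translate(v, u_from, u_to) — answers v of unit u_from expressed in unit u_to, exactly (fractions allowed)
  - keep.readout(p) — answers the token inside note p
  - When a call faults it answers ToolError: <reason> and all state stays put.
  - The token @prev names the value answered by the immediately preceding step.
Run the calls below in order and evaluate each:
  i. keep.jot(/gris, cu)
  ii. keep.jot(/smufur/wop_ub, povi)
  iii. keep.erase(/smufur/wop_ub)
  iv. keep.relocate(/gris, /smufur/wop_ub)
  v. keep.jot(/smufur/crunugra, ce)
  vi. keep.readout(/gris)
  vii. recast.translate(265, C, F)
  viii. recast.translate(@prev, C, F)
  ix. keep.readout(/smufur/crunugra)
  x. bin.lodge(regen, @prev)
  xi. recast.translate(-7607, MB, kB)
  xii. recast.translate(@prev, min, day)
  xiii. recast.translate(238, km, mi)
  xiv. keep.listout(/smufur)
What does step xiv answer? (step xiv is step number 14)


Answer: [crunugra, wop_ub]

Derivation:
Next I call keep.jot using /gris, cu, — result: created.
Calling keep.jot using /smufur/wop_ub, povi, which returns created.
Then keep.erase using /smufur/wop_ub: ok.
I call keep.relocate using /gris, /smufur/wop_ub, giving ok.
Then keep.jot using /smufur/crunugra, ce, → created.
Using keep.readout using /gris, yielding ToolError: not found.
I call recast.translate using 265, C, F, which returns 509.
I try recast.translate using @prev, C, F, yielding 4741/5.
Now I run keep.readout using /smufur/crunugra: ce.
Calling bin.lodge using regen, @prev, — result: nil.
I call recast.translate using -7607, MB, kB, — result: -7607000.
I use recast.translate using @prev, min, day, and observe -190175/36.
Then recast.translate using 238, km, mi, yielding 1859375/12573.
Invoking keep.listout using /smufur: [crunugra, wop_ub].


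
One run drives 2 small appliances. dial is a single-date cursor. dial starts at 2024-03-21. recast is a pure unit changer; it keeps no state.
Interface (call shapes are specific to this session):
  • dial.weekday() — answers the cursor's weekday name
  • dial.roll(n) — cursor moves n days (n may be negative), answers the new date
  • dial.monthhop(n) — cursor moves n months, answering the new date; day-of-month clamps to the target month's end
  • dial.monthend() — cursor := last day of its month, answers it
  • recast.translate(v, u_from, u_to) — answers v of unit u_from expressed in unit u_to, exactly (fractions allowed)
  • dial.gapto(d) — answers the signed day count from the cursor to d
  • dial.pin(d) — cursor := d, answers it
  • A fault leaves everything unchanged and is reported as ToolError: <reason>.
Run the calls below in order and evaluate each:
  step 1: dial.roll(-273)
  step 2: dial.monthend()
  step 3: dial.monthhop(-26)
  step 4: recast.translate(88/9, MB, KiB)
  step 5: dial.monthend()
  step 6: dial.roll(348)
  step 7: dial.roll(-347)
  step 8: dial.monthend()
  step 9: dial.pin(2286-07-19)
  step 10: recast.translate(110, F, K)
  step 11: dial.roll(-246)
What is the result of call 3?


Do: dial.roll[n=-273]
See: 2023-06-22
Do: dial.monthend[]
See: 2023-06-30
Do: dial.monthhop[n=-26]
See: 2021-04-30
Do: recast.translate[v=88/9; u_from=MB; u_to=KiB]
See: 171875/18
Do: dial.monthend[]
See: 2021-04-30
Do: dial.roll[n=348]
See: 2022-04-13
Do: dial.roll[n=-347]
See: 2021-05-01
Do: dial.monthend[]
See: 2021-05-31
Do: dial.pin[d=2286-07-19]
See: 2286-07-19
Do: recast.translate[v=110; u_from=F; u_to=K]
See: 18989/60
Do: dial.roll[n=-246]
See: 2285-11-15

Answer: 2021-04-30


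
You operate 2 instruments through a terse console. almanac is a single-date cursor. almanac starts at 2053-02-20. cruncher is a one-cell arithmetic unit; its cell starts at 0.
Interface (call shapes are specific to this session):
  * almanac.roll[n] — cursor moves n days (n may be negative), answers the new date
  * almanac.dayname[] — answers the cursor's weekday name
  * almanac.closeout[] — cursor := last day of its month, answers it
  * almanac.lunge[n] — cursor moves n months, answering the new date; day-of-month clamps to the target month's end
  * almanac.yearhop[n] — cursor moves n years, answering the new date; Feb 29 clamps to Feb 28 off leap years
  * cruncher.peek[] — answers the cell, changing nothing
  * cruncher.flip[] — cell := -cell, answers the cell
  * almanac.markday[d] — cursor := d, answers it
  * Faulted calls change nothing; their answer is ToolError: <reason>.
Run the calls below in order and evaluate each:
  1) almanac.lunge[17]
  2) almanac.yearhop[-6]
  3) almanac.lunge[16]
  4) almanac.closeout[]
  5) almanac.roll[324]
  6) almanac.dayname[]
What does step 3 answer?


Answer: 2049-11-20

Derivation:
>> almanac.lunge(n→17)
<< 2054-07-20
>> almanac.yearhop(n→-6)
<< 2048-07-20
>> almanac.lunge(n→16)
<< 2049-11-20
>> almanac.closeout()
<< 2049-11-30
>> almanac.roll(n→324)
<< 2050-10-20
>> almanac.dayname()
<< Thursday


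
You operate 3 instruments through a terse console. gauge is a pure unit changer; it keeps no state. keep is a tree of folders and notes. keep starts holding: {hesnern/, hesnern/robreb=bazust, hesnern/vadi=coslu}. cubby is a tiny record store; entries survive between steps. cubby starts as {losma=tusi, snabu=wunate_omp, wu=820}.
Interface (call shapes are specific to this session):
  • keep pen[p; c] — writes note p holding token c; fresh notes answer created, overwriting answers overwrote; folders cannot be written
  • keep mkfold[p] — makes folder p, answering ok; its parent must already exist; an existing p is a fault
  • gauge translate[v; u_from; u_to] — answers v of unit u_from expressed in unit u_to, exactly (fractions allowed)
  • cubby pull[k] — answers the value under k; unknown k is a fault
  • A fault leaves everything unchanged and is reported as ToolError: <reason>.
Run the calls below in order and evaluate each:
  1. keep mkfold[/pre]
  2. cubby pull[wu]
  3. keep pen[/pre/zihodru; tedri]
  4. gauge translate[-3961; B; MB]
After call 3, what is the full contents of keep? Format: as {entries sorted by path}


>> keep mkfold(p='/pre')
<< ok
>> cubby pull(k='wu')
<< 820
>> keep pen(p='/pre/zihodru', c='tedri')
<< created
>> gauge translate(v='-3961', u_from='B', u_to='MB')
<< -3961/1000000

Answer: {hesnern/, hesnern/robreb=bazust, hesnern/vadi=coslu, pre/, pre/zihodru=tedri}


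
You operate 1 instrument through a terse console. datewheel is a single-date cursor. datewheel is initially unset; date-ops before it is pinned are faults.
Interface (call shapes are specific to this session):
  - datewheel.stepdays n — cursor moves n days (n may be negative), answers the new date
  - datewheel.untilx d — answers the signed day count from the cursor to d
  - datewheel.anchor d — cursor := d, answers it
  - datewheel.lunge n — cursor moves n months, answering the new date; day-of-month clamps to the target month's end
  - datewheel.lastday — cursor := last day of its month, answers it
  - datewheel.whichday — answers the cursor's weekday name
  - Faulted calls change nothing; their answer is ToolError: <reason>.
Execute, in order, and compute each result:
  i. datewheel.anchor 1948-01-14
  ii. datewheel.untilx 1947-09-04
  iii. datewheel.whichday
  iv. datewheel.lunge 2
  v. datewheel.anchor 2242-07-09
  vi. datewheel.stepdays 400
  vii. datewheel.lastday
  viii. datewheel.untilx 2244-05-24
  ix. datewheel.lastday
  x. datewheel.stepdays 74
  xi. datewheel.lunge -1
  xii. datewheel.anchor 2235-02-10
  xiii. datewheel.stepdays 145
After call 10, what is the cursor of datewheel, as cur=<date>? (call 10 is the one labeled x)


[in] datewheel.anchor d='1948-01-14'
:: 1948-01-14
[in] datewheel.untilx d='1947-09-04'
:: -132
[in] datewheel.whichday
:: Wednesday
[in] datewheel.lunge n='2'
:: 1948-03-14
[in] datewheel.anchor d='2242-07-09'
:: 2242-07-09
[in] datewheel.stepdays n='400'
:: 2243-08-13
[in] datewheel.lastday
:: 2243-08-31
[in] datewheel.untilx d='2244-05-24'
:: 267
[in] datewheel.lastday
:: 2243-08-31
[in] datewheel.stepdays n='74'
:: 2243-11-13
[in] datewheel.lunge n='-1'
:: 2243-10-13
[in] datewheel.anchor d='2235-02-10'
:: 2235-02-10
[in] datewheel.stepdays n='145'
:: 2235-07-05

Answer: cur=2243-11-13


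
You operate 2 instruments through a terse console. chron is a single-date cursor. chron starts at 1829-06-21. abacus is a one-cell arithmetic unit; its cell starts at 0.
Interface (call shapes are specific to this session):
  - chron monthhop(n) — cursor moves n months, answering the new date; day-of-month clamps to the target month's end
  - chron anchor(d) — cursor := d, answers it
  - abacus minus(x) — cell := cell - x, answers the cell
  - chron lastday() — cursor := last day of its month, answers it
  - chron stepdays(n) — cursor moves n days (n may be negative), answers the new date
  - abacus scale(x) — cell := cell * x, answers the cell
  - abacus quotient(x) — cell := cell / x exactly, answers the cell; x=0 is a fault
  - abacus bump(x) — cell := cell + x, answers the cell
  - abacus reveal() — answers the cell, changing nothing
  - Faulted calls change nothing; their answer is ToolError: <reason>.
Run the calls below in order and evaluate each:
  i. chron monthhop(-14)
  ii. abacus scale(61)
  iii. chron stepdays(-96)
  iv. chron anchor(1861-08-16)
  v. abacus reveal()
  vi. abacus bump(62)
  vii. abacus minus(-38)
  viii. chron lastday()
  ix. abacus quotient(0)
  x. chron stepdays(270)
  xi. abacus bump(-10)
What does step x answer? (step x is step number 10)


Answer: 1862-05-28

Derivation:
;; 1. chron monthhop(n=-14) ~> 1828-04-21
;; 2. abacus scale(x=61) ~> 0
;; 3. chron stepdays(n=-96) ~> 1828-01-16
;; 4. chron anchor(d=1861-08-16) ~> 1861-08-16
;; 5. abacus reveal() ~> 0
;; 6. abacus bump(x=62) ~> 62
;; 7. abacus minus(x=-38) ~> 100
;; 8. chron lastday() ~> 1861-08-31
;; 9. abacus quotient(x=0) ~> ToolError: division by zero
;; 10. chron stepdays(n=270) ~> 1862-05-28
;; 11. abacus bump(x=-10) ~> 90


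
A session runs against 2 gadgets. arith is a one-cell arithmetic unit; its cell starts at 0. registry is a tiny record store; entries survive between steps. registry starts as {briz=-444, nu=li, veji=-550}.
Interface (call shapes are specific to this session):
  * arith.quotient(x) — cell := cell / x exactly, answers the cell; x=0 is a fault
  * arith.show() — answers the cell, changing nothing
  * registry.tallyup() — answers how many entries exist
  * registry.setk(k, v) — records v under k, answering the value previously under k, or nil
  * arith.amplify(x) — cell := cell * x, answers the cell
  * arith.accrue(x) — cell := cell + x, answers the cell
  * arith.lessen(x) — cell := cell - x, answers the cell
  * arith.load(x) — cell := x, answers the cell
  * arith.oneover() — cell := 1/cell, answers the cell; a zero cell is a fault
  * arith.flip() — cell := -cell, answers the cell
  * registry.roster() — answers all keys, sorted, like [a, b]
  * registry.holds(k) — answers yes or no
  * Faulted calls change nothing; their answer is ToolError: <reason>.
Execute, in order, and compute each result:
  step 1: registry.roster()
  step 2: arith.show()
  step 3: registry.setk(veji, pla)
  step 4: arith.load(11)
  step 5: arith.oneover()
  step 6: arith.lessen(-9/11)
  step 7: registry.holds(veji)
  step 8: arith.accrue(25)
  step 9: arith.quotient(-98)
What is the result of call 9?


Answer: -285/1078

Derivation:
CALL roster[]
RET  [briz, nu, veji]
CALL show[]
RET  0
CALL setk[k='veji'; v='pla']
RET  -550
CALL load[x='11']
RET  11
CALL oneover[]
RET  1/11
CALL lessen[x='-9/11']
RET  10/11
CALL holds[k='veji']
RET  yes
CALL accrue[x='25']
RET  285/11
CALL quotient[x='-98']
RET  -285/1078
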